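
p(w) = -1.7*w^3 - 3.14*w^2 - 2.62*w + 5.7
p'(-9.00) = -359.20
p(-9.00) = 1014.24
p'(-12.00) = -661.66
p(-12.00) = 2522.58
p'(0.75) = -10.20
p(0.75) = 1.25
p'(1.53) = -24.17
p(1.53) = -11.75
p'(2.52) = -50.83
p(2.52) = -48.05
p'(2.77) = -59.15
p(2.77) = -61.78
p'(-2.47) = -18.22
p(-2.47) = 18.63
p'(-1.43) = -4.07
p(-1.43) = 8.00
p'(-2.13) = -12.38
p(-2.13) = 13.46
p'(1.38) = -21.00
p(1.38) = -8.36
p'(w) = -5.1*w^2 - 6.28*w - 2.62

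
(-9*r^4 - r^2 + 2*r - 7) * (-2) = 18*r^4 + 2*r^2 - 4*r + 14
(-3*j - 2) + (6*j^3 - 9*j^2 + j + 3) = 6*j^3 - 9*j^2 - 2*j + 1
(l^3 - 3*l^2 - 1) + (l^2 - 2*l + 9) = l^3 - 2*l^2 - 2*l + 8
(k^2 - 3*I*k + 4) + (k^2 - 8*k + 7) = 2*k^2 - 8*k - 3*I*k + 11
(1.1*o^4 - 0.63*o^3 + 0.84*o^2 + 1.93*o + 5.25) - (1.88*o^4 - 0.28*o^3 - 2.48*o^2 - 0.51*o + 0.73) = -0.78*o^4 - 0.35*o^3 + 3.32*o^2 + 2.44*o + 4.52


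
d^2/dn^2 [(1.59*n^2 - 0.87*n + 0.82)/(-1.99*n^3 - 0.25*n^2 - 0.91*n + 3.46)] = (-12.593118*n^6 + 20.671722*n^5 - 19.094448*n^4 - 162.11497*n^3 + 54.414348*n^2 - 30.480168*n - 35.367808)/(7.880599*n^9 + 2.970075*n^8 + 11.184198*n^7 - 38.373863*n^6 - 5.213718*n^5 - 37.621959*n^4 + 67.501123*n^3 + 0.383022*n^2 + 32.682468*n - 41.421736)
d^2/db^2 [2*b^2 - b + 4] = 4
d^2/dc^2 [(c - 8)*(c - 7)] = 2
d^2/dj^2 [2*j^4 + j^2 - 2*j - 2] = 24*j^2 + 2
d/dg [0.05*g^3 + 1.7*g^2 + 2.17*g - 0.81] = 0.15*g^2 + 3.4*g + 2.17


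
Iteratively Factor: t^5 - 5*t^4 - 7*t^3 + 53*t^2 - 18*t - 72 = (t - 4)*(t^4 - t^3 - 11*t^2 + 9*t + 18) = (t - 4)*(t + 1)*(t^3 - 2*t^2 - 9*t + 18) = (t - 4)*(t + 1)*(t + 3)*(t^2 - 5*t + 6) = (t - 4)*(t - 3)*(t + 1)*(t + 3)*(t - 2)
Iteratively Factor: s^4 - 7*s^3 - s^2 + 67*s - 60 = (s + 3)*(s^3 - 10*s^2 + 29*s - 20) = (s - 5)*(s + 3)*(s^2 - 5*s + 4) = (s - 5)*(s - 1)*(s + 3)*(s - 4)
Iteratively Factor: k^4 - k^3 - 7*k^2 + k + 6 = (k - 1)*(k^3 - 7*k - 6) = (k - 1)*(k + 2)*(k^2 - 2*k - 3) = (k - 3)*(k - 1)*(k + 2)*(k + 1)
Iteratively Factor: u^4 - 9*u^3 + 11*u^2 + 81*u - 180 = (u - 3)*(u^3 - 6*u^2 - 7*u + 60) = (u - 5)*(u - 3)*(u^2 - u - 12) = (u - 5)*(u - 4)*(u - 3)*(u + 3)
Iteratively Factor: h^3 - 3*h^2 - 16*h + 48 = (h + 4)*(h^2 - 7*h + 12) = (h - 3)*(h + 4)*(h - 4)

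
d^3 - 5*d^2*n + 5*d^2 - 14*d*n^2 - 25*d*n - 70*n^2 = (d + 5)*(d - 7*n)*(d + 2*n)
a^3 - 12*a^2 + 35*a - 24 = (a - 8)*(a - 3)*(a - 1)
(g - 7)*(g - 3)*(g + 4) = g^3 - 6*g^2 - 19*g + 84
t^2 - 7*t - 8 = (t - 8)*(t + 1)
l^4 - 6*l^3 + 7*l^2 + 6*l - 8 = (l - 4)*(l - 2)*(l - 1)*(l + 1)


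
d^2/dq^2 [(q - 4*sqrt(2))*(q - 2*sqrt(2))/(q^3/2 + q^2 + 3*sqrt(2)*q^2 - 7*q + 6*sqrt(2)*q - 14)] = 4*(q^6 - 18*sqrt(2)*q^5 - 72*sqrt(2)*q^4 - 78*q^4 + 192*q^3 + 288*sqrt(2)*q^3 + 1224*sqrt(2)*q^2 + 3144*q^2 - 3888*sqrt(2)*q + 864*q - 336*sqrt(2) + 5392)/(q^9 + 6*q^8 + 18*sqrt(2)*q^8 + 108*sqrt(2)*q^7 + 186*q^7 + 144*sqrt(2)*q^6 + 1052*q^6 - 288*sqrt(2)*q^5 - 348*q^5 - 13224*q^4 + 2664*sqrt(2)*q^4 - 31976*q^3 + 20592*sqrt(2)*q^3 - 35952*q^2 + 42336*sqrt(2)*q^2 - 32928*q + 28224*sqrt(2)*q - 21952)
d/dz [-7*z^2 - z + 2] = -14*z - 1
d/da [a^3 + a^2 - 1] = a*(3*a + 2)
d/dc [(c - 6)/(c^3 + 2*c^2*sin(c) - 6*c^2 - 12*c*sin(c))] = -(2*c*cos(c) + 2*c + 2*sin(c))/(c^2*(c + 2*sin(c))^2)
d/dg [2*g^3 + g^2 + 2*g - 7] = 6*g^2 + 2*g + 2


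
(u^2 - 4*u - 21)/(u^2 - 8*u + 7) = (u + 3)/(u - 1)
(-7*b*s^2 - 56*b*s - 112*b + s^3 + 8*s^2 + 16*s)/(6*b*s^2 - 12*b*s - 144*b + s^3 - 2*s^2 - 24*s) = (-7*b*s - 28*b + s^2 + 4*s)/(6*b*s - 36*b + s^2 - 6*s)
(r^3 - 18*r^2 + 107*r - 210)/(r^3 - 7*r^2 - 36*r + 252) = (r - 5)/(r + 6)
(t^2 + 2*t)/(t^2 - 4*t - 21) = t*(t + 2)/(t^2 - 4*t - 21)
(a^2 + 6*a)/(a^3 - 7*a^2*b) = (a + 6)/(a*(a - 7*b))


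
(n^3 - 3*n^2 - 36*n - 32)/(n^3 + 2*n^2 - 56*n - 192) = (n + 1)/(n + 6)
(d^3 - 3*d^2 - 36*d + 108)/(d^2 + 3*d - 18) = d - 6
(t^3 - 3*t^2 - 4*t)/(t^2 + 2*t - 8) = t*(t^2 - 3*t - 4)/(t^2 + 2*t - 8)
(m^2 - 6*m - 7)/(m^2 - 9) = (m^2 - 6*m - 7)/(m^2 - 9)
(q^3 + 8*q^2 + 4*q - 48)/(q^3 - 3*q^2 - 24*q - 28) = (-q^3 - 8*q^2 - 4*q + 48)/(-q^3 + 3*q^2 + 24*q + 28)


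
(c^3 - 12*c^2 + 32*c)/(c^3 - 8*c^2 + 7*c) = (c^2 - 12*c + 32)/(c^2 - 8*c + 7)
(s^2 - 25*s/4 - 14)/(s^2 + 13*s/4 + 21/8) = 2*(s - 8)/(2*s + 3)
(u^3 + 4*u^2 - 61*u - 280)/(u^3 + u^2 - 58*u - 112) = (u + 5)/(u + 2)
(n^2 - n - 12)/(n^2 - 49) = (n^2 - n - 12)/(n^2 - 49)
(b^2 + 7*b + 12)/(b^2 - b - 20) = (b + 3)/(b - 5)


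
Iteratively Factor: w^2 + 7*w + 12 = (w + 3)*(w + 4)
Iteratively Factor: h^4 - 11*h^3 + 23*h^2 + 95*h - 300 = (h - 5)*(h^3 - 6*h^2 - 7*h + 60) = (h - 5)*(h + 3)*(h^2 - 9*h + 20) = (h - 5)*(h - 4)*(h + 3)*(h - 5)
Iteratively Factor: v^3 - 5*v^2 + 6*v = (v)*(v^2 - 5*v + 6) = v*(v - 3)*(v - 2)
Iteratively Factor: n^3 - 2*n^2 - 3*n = (n - 3)*(n^2 + n) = n*(n - 3)*(n + 1)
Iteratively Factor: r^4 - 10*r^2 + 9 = (r + 3)*(r^3 - 3*r^2 - r + 3) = (r - 1)*(r + 3)*(r^2 - 2*r - 3) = (r - 1)*(r + 1)*(r + 3)*(r - 3)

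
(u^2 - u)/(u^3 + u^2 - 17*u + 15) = u/(u^2 + 2*u - 15)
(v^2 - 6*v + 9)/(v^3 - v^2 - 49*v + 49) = (v^2 - 6*v + 9)/(v^3 - v^2 - 49*v + 49)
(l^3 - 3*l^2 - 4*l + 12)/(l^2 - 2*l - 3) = (l^2 - 4)/(l + 1)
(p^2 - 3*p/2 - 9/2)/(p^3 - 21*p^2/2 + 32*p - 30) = (2*p^2 - 3*p - 9)/(2*p^3 - 21*p^2 + 64*p - 60)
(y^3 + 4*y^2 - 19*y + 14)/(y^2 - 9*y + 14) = (y^2 + 6*y - 7)/(y - 7)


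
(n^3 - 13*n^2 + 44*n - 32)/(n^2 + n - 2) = (n^2 - 12*n + 32)/(n + 2)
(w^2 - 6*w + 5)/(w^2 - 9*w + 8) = (w - 5)/(w - 8)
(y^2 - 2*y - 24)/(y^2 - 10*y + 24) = (y + 4)/(y - 4)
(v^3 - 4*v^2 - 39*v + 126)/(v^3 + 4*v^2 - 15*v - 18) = (v - 7)/(v + 1)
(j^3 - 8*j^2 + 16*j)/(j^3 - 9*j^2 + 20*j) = (j - 4)/(j - 5)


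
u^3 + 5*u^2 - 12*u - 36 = (u - 3)*(u + 2)*(u + 6)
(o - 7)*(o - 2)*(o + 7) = o^3 - 2*o^2 - 49*o + 98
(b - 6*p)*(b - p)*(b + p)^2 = b^4 - 5*b^3*p - 7*b^2*p^2 + 5*b*p^3 + 6*p^4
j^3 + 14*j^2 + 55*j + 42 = (j + 1)*(j + 6)*(j + 7)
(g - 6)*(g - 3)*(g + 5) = g^3 - 4*g^2 - 27*g + 90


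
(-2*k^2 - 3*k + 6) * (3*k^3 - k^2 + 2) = -6*k^5 - 7*k^4 + 21*k^3 - 10*k^2 - 6*k + 12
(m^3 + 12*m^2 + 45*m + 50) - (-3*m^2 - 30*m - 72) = m^3 + 15*m^2 + 75*m + 122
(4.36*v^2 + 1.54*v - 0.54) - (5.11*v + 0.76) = 4.36*v^2 - 3.57*v - 1.3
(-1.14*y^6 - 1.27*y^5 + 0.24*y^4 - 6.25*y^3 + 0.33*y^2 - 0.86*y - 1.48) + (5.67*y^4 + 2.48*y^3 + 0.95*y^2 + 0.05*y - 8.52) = -1.14*y^6 - 1.27*y^5 + 5.91*y^4 - 3.77*y^3 + 1.28*y^2 - 0.81*y - 10.0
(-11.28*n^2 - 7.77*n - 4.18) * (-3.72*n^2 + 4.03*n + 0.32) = 41.9616*n^4 - 16.554*n^3 - 19.3731*n^2 - 19.3318*n - 1.3376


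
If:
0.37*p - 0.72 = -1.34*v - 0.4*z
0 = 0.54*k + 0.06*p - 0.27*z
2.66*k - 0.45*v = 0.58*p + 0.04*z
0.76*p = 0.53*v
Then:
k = 0.12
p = 0.26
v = 0.37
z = 0.31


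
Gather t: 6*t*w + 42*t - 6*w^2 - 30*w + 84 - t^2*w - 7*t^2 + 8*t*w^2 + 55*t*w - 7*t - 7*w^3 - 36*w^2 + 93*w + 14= t^2*(-w - 7) + t*(8*w^2 + 61*w + 35) - 7*w^3 - 42*w^2 + 63*w + 98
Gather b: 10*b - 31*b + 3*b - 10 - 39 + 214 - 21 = 144 - 18*b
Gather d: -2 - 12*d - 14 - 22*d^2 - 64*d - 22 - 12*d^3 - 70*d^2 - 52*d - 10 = -12*d^3 - 92*d^2 - 128*d - 48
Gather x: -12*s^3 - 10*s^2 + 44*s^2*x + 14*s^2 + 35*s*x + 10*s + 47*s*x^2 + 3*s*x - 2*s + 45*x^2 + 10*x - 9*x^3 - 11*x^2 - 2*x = -12*s^3 + 4*s^2 + 8*s - 9*x^3 + x^2*(47*s + 34) + x*(44*s^2 + 38*s + 8)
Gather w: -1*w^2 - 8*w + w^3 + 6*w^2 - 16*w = w^3 + 5*w^2 - 24*w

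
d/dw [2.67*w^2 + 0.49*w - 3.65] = 5.34*w + 0.49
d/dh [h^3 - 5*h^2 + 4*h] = 3*h^2 - 10*h + 4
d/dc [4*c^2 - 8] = 8*c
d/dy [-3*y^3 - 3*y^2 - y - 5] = -9*y^2 - 6*y - 1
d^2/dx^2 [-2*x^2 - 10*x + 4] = -4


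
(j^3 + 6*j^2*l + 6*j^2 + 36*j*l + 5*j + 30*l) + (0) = j^3 + 6*j^2*l + 6*j^2 + 36*j*l + 5*j + 30*l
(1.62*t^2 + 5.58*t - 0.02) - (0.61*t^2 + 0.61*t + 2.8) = 1.01*t^2 + 4.97*t - 2.82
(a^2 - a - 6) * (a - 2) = a^3 - 3*a^2 - 4*a + 12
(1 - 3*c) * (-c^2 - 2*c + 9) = 3*c^3 + 5*c^2 - 29*c + 9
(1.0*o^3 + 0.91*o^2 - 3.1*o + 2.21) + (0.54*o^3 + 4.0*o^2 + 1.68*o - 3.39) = 1.54*o^3 + 4.91*o^2 - 1.42*o - 1.18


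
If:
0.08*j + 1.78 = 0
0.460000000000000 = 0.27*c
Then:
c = 1.70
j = -22.25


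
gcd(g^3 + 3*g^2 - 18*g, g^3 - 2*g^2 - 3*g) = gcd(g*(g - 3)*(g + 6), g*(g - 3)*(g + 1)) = g^2 - 3*g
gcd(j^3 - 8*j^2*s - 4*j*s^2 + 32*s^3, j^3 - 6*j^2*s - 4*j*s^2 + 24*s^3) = -j^2 + 4*s^2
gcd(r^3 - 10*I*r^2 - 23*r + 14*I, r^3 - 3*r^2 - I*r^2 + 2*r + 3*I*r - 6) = r - 2*I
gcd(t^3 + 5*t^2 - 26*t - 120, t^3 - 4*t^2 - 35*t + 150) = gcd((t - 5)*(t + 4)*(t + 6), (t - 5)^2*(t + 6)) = t^2 + t - 30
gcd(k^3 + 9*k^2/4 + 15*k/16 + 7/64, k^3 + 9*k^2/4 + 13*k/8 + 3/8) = 1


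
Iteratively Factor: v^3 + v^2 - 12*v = (v)*(v^2 + v - 12) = v*(v + 4)*(v - 3)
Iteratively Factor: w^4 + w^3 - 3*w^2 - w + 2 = (w + 1)*(w^3 - 3*w + 2) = (w + 1)*(w + 2)*(w^2 - 2*w + 1) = (w - 1)*(w + 1)*(w + 2)*(w - 1)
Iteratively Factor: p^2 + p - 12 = (p + 4)*(p - 3)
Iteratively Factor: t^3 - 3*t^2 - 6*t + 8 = (t + 2)*(t^2 - 5*t + 4) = (t - 1)*(t + 2)*(t - 4)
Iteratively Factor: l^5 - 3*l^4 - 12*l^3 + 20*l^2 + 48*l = (l - 3)*(l^4 - 12*l^2 - 16*l) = (l - 3)*(l + 2)*(l^3 - 2*l^2 - 8*l) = (l - 3)*(l + 2)^2*(l^2 - 4*l) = (l - 4)*(l - 3)*(l + 2)^2*(l)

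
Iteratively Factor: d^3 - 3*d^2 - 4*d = (d + 1)*(d^2 - 4*d) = d*(d + 1)*(d - 4)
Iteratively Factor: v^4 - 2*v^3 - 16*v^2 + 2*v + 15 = (v + 3)*(v^3 - 5*v^2 - v + 5) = (v + 1)*(v + 3)*(v^2 - 6*v + 5) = (v - 5)*(v + 1)*(v + 3)*(v - 1)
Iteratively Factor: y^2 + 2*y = (y)*(y + 2)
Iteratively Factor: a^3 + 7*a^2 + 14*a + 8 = (a + 1)*(a^2 + 6*a + 8) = (a + 1)*(a + 2)*(a + 4)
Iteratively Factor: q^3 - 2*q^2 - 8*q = (q + 2)*(q^2 - 4*q) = (q - 4)*(q + 2)*(q)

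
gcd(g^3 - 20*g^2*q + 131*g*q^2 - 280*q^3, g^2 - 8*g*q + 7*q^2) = -g + 7*q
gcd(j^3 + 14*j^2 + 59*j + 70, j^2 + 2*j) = j + 2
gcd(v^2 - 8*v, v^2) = v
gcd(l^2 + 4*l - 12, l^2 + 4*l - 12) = l^2 + 4*l - 12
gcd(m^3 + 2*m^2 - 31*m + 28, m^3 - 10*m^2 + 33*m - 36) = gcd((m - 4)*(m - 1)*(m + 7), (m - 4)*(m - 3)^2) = m - 4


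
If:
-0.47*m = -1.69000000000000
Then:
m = 3.60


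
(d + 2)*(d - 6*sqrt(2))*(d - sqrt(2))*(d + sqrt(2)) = d^4 - 6*sqrt(2)*d^3 + 2*d^3 - 12*sqrt(2)*d^2 - 2*d^2 - 4*d + 12*sqrt(2)*d + 24*sqrt(2)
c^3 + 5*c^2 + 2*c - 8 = (c - 1)*(c + 2)*(c + 4)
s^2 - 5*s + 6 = (s - 3)*(s - 2)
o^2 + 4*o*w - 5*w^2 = (o - w)*(o + 5*w)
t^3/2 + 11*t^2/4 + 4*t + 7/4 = (t/2 + 1/2)*(t + 1)*(t + 7/2)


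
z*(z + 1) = z^2 + z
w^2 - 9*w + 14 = (w - 7)*(w - 2)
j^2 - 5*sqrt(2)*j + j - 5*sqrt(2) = (j + 1)*(j - 5*sqrt(2))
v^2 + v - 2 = (v - 1)*(v + 2)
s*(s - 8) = s^2 - 8*s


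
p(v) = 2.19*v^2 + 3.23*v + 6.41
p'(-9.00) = -36.19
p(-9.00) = 154.73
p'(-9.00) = -36.19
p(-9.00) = 154.73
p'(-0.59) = 0.65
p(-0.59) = 5.27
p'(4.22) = 21.71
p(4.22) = 59.04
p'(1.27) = 8.79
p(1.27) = 14.04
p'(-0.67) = 0.30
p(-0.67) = 5.23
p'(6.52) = 31.79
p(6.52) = 120.57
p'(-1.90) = -5.09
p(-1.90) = 8.18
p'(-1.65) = -4.00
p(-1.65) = 7.04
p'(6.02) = 29.60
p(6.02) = 105.22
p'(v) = 4.38*v + 3.23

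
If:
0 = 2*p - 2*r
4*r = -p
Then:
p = 0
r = 0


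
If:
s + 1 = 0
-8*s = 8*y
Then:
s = -1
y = 1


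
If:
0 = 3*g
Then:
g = 0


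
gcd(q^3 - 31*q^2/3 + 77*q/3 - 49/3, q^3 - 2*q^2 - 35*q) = q - 7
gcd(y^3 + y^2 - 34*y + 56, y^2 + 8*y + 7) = y + 7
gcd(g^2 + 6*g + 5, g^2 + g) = g + 1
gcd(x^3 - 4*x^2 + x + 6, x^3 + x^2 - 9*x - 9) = x^2 - 2*x - 3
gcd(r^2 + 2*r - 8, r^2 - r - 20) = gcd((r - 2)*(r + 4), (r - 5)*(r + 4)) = r + 4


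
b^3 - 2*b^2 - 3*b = b*(b - 3)*(b + 1)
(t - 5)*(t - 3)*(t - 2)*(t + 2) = t^4 - 8*t^3 + 11*t^2 + 32*t - 60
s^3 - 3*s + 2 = (s - 1)^2*(s + 2)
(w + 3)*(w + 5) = w^2 + 8*w + 15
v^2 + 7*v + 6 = (v + 1)*(v + 6)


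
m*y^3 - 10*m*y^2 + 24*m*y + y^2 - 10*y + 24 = (y - 6)*(y - 4)*(m*y + 1)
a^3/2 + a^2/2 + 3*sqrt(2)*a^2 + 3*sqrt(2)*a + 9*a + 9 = (a/2 + 1/2)*(a + 3*sqrt(2))^2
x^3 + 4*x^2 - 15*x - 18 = (x - 3)*(x + 1)*(x + 6)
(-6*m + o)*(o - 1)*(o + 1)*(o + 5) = -6*m*o^3 - 30*m*o^2 + 6*m*o + 30*m + o^4 + 5*o^3 - o^2 - 5*o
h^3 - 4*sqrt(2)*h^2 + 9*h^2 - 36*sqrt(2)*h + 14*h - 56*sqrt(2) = (h + 2)*(h + 7)*(h - 4*sqrt(2))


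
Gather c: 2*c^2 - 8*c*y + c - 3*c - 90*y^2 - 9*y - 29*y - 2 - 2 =2*c^2 + c*(-8*y - 2) - 90*y^2 - 38*y - 4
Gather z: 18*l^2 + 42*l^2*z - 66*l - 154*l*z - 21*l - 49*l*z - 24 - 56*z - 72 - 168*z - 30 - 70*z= 18*l^2 - 87*l + z*(42*l^2 - 203*l - 294) - 126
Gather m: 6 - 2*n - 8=-2*n - 2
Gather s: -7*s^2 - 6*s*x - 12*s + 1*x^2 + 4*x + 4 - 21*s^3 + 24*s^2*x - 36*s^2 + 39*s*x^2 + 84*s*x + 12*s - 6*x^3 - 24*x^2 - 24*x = -21*s^3 + s^2*(24*x - 43) + s*(39*x^2 + 78*x) - 6*x^3 - 23*x^2 - 20*x + 4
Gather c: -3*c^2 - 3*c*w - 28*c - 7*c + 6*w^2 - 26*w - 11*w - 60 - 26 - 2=-3*c^2 + c*(-3*w - 35) + 6*w^2 - 37*w - 88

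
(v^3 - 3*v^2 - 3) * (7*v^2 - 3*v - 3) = 7*v^5 - 24*v^4 + 6*v^3 - 12*v^2 + 9*v + 9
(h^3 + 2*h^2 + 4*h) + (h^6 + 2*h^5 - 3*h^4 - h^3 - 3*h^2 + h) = h^6 + 2*h^5 - 3*h^4 - h^2 + 5*h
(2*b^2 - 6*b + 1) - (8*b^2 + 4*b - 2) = -6*b^2 - 10*b + 3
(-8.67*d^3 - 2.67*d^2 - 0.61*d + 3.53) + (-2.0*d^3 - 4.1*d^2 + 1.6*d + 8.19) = -10.67*d^3 - 6.77*d^2 + 0.99*d + 11.72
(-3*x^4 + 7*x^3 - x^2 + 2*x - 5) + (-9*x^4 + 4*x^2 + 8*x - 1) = -12*x^4 + 7*x^3 + 3*x^2 + 10*x - 6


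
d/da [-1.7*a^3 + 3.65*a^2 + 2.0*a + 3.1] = -5.1*a^2 + 7.3*a + 2.0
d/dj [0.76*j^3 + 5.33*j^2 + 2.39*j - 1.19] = 2.28*j^2 + 10.66*j + 2.39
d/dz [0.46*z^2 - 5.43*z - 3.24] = 0.92*z - 5.43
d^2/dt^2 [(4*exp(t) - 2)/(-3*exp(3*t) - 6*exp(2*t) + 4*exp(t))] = 2*(-72*exp(5*t) - 27*exp(4*t) + 30*exp(3*t) + 72*exp(2*t) - 72*exp(t) + 16)*exp(-t)/(27*exp(6*t) + 162*exp(5*t) + 216*exp(4*t) - 216*exp(3*t) - 288*exp(2*t) + 288*exp(t) - 64)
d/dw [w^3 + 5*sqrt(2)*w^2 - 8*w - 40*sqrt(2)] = 3*w^2 + 10*sqrt(2)*w - 8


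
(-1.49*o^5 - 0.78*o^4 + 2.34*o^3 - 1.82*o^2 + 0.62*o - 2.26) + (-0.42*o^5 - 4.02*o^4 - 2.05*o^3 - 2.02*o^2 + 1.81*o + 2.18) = -1.91*o^5 - 4.8*o^4 + 0.29*o^3 - 3.84*o^2 + 2.43*o - 0.0799999999999996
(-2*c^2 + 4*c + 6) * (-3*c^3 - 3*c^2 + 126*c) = 6*c^5 - 6*c^4 - 282*c^3 + 486*c^2 + 756*c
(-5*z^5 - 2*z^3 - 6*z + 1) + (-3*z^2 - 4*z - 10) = -5*z^5 - 2*z^3 - 3*z^2 - 10*z - 9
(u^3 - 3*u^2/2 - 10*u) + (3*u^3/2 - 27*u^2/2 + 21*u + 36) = 5*u^3/2 - 15*u^2 + 11*u + 36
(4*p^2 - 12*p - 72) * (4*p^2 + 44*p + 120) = 16*p^4 + 128*p^3 - 336*p^2 - 4608*p - 8640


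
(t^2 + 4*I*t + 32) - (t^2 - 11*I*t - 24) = 15*I*t + 56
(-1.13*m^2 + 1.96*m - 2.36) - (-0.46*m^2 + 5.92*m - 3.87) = -0.67*m^2 - 3.96*m + 1.51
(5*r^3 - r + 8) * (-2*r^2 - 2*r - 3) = -10*r^5 - 10*r^4 - 13*r^3 - 14*r^2 - 13*r - 24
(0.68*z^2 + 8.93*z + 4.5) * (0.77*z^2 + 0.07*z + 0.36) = 0.5236*z^4 + 6.9237*z^3 + 4.3349*z^2 + 3.5298*z + 1.62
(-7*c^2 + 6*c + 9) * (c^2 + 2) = -7*c^4 + 6*c^3 - 5*c^2 + 12*c + 18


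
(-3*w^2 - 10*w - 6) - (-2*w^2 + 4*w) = -w^2 - 14*w - 6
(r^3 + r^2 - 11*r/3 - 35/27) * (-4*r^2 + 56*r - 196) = -4*r^5 + 52*r^4 - 376*r^3/3 - 10696*r^2/27 + 17444*r/27 + 6860/27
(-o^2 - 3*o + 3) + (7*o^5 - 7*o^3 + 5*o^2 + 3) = 7*o^5 - 7*o^3 + 4*o^2 - 3*o + 6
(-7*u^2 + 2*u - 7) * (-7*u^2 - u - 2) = 49*u^4 - 7*u^3 + 61*u^2 + 3*u + 14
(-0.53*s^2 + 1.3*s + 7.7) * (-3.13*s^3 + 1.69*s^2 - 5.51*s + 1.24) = 1.6589*s^5 - 4.9647*s^4 - 18.9837*s^3 + 5.1928*s^2 - 40.815*s + 9.548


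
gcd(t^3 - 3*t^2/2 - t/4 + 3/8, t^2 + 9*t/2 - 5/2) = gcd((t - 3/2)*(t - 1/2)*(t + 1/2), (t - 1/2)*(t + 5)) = t - 1/2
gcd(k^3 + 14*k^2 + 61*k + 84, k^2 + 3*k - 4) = k + 4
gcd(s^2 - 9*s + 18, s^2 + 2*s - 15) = s - 3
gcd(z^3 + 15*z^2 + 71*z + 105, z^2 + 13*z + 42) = z + 7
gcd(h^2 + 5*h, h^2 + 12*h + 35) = h + 5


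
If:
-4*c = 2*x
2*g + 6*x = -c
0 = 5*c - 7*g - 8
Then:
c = -16/67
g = -88/67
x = 32/67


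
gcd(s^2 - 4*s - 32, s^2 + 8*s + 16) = s + 4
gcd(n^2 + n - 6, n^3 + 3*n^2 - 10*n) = n - 2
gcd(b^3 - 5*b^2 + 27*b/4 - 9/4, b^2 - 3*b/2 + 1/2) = b - 1/2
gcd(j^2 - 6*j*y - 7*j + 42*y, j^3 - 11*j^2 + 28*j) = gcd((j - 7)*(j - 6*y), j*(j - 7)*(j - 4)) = j - 7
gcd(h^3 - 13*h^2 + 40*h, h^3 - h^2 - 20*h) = h^2 - 5*h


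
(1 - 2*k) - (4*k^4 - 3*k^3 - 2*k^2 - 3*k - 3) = -4*k^4 + 3*k^3 + 2*k^2 + k + 4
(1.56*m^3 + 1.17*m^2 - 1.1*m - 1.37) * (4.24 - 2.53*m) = -3.9468*m^4 + 3.6543*m^3 + 7.7438*m^2 - 1.1979*m - 5.8088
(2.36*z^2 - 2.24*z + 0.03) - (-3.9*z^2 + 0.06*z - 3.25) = 6.26*z^2 - 2.3*z + 3.28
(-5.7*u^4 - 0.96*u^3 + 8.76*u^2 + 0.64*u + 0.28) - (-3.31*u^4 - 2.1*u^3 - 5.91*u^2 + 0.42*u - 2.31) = -2.39*u^4 + 1.14*u^3 + 14.67*u^2 + 0.22*u + 2.59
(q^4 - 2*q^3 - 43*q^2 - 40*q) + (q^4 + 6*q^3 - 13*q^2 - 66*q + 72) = 2*q^4 + 4*q^3 - 56*q^2 - 106*q + 72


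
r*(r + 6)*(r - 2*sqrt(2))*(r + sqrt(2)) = r^4 - sqrt(2)*r^3 + 6*r^3 - 6*sqrt(2)*r^2 - 4*r^2 - 24*r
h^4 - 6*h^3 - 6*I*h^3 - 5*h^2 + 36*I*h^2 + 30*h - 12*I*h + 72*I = (h - 6)*(h - 4*I)*(h - 3*I)*(h + I)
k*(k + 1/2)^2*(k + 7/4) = k^4 + 11*k^3/4 + 2*k^2 + 7*k/16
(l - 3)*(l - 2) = l^2 - 5*l + 6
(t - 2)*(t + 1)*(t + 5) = t^3 + 4*t^2 - 7*t - 10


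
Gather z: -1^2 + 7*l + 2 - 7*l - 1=0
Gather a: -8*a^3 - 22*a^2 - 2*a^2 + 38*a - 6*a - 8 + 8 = -8*a^3 - 24*a^2 + 32*a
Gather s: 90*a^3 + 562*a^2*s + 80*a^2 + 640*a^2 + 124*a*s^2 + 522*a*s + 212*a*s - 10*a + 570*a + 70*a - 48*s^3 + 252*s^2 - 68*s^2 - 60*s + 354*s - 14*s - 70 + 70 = 90*a^3 + 720*a^2 + 630*a - 48*s^3 + s^2*(124*a + 184) + s*(562*a^2 + 734*a + 280)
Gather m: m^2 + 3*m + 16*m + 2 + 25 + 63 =m^2 + 19*m + 90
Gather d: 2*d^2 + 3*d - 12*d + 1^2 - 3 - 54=2*d^2 - 9*d - 56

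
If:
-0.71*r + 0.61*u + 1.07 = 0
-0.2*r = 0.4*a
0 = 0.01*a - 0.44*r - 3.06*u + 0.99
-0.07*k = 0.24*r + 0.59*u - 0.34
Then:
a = -0.79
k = -1.37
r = 1.59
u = 0.09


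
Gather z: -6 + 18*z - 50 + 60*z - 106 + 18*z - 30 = 96*z - 192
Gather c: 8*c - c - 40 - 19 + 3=7*c - 56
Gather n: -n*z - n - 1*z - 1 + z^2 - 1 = n*(-z - 1) + z^2 - z - 2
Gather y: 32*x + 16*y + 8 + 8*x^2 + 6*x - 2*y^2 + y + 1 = 8*x^2 + 38*x - 2*y^2 + 17*y + 9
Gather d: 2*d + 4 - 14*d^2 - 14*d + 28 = -14*d^2 - 12*d + 32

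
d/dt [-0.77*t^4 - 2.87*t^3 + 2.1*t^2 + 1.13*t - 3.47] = -3.08*t^3 - 8.61*t^2 + 4.2*t + 1.13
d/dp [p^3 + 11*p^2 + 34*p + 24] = 3*p^2 + 22*p + 34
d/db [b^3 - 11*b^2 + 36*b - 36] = 3*b^2 - 22*b + 36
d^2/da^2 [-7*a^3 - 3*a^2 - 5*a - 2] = -42*a - 6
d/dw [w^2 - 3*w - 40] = 2*w - 3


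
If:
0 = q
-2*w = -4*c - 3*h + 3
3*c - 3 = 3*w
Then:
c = w + 1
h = -2*w/3 - 1/3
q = 0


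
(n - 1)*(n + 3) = n^2 + 2*n - 3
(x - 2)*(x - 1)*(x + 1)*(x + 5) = x^4 + 3*x^3 - 11*x^2 - 3*x + 10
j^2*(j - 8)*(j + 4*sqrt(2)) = j^4 - 8*j^3 + 4*sqrt(2)*j^3 - 32*sqrt(2)*j^2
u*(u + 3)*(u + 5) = u^3 + 8*u^2 + 15*u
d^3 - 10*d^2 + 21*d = d*(d - 7)*(d - 3)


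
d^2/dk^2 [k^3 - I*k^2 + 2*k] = 6*k - 2*I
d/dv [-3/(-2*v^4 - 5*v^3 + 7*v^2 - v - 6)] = 3*(-8*v^3 - 15*v^2 + 14*v - 1)/(2*v^4 + 5*v^3 - 7*v^2 + v + 6)^2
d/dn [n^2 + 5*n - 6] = 2*n + 5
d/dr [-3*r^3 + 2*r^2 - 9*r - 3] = -9*r^2 + 4*r - 9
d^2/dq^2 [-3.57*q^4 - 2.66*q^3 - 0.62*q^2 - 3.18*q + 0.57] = -42.84*q^2 - 15.96*q - 1.24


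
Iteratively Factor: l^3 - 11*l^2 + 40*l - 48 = (l - 4)*(l^2 - 7*l + 12) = (l - 4)^2*(l - 3)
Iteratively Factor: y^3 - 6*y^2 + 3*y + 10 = (y - 2)*(y^2 - 4*y - 5) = (y - 2)*(y + 1)*(y - 5)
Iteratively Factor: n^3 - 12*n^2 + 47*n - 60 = (n - 4)*(n^2 - 8*n + 15) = (n - 4)*(n - 3)*(n - 5)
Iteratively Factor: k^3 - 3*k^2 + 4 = (k - 2)*(k^2 - k - 2) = (k - 2)*(k + 1)*(k - 2)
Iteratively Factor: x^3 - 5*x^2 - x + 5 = (x - 1)*(x^2 - 4*x - 5) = (x - 1)*(x + 1)*(x - 5)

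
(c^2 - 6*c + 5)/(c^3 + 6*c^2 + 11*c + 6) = (c^2 - 6*c + 5)/(c^3 + 6*c^2 + 11*c + 6)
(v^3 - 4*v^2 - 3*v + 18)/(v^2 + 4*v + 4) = (v^2 - 6*v + 9)/(v + 2)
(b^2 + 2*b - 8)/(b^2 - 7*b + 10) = (b + 4)/(b - 5)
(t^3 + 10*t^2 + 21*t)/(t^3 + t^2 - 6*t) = (t + 7)/(t - 2)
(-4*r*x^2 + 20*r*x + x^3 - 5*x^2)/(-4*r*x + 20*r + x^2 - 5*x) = x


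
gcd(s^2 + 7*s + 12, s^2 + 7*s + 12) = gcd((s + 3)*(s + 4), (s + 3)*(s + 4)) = s^2 + 7*s + 12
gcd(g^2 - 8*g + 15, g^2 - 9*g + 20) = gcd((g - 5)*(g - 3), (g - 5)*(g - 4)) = g - 5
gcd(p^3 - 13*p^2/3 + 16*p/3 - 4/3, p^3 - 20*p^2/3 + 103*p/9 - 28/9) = p - 1/3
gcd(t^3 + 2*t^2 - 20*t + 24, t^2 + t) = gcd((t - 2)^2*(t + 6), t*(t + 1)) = 1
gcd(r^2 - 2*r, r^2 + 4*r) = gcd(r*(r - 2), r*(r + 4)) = r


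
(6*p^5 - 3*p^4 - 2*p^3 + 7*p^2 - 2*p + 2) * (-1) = -6*p^5 + 3*p^4 + 2*p^3 - 7*p^2 + 2*p - 2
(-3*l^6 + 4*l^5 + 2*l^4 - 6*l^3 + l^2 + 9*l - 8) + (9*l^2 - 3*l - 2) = -3*l^6 + 4*l^5 + 2*l^4 - 6*l^3 + 10*l^2 + 6*l - 10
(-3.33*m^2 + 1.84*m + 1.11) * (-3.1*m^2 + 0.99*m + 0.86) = 10.323*m^4 - 9.0007*m^3 - 4.4832*m^2 + 2.6813*m + 0.9546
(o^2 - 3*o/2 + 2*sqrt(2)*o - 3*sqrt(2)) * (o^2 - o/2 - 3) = o^4 - 2*o^3 + 2*sqrt(2)*o^3 - 4*sqrt(2)*o^2 - 9*o^2/4 - 9*sqrt(2)*o/2 + 9*o/2 + 9*sqrt(2)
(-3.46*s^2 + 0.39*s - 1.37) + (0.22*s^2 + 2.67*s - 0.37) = -3.24*s^2 + 3.06*s - 1.74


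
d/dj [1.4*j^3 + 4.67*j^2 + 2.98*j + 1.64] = 4.2*j^2 + 9.34*j + 2.98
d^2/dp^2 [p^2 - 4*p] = 2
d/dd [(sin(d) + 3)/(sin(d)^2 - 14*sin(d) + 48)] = (-6*sin(d) + cos(d)^2 + 89)*cos(d)/(sin(d)^2 - 14*sin(d) + 48)^2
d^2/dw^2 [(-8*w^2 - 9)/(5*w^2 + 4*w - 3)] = 2*(160*w^3 - 1035*w^2 - 540*w - 351)/(125*w^6 + 300*w^5 + 15*w^4 - 296*w^3 - 9*w^2 + 108*w - 27)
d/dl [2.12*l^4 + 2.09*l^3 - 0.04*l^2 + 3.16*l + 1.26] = 8.48*l^3 + 6.27*l^2 - 0.08*l + 3.16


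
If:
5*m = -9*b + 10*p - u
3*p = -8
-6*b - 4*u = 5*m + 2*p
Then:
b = u - 32/3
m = 208/15 - 2*u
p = -8/3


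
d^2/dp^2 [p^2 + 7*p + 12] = 2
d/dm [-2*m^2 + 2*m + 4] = 2 - 4*m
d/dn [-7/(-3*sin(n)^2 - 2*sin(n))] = -(42/tan(n) + 14*cos(n)/sin(n)^2)/(3*sin(n) + 2)^2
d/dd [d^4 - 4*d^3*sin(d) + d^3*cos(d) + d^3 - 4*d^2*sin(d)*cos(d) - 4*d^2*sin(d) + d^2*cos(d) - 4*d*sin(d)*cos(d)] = -d^3*sin(d) - 4*d^3*cos(d) + 4*d^3 - 13*d^2*sin(d) - d^2*cos(d) - 4*d^2*cos(2*d) + 3*d^2 - 8*d*sin(d) - 4*sqrt(2)*d*sin(2*d + pi/4) + 2*d*cos(d) - 2*sin(2*d)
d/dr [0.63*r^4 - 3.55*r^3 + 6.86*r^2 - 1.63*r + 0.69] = 2.52*r^3 - 10.65*r^2 + 13.72*r - 1.63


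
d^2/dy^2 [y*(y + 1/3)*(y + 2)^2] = 12*y^2 + 26*y + 32/3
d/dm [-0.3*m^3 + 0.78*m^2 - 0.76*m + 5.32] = -0.9*m^2 + 1.56*m - 0.76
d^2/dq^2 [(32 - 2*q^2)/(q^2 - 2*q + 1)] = 4*(47 - 2*q)/(q^4 - 4*q^3 + 6*q^2 - 4*q + 1)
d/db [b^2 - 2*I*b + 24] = 2*b - 2*I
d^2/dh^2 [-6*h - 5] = 0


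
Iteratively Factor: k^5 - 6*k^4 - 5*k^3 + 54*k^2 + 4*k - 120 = (k + 2)*(k^4 - 8*k^3 + 11*k^2 + 32*k - 60) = (k - 5)*(k + 2)*(k^3 - 3*k^2 - 4*k + 12) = (k - 5)*(k - 2)*(k + 2)*(k^2 - k - 6) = (k - 5)*(k - 3)*(k - 2)*(k + 2)*(k + 2)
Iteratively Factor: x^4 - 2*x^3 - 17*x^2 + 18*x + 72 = (x - 3)*(x^3 + x^2 - 14*x - 24) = (x - 3)*(x + 3)*(x^2 - 2*x - 8) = (x - 4)*(x - 3)*(x + 3)*(x + 2)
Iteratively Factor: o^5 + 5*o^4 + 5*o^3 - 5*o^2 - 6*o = (o + 2)*(o^4 + 3*o^3 - o^2 - 3*o) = (o + 1)*(o + 2)*(o^3 + 2*o^2 - 3*o) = o*(o + 1)*(o + 2)*(o^2 + 2*o - 3) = o*(o + 1)*(o + 2)*(o + 3)*(o - 1)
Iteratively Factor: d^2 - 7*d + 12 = (d - 3)*(d - 4)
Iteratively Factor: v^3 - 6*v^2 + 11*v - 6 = (v - 2)*(v^2 - 4*v + 3) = (v - 2)*(v - 1)*(v - 3)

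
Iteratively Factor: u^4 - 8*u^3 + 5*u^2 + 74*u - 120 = (u - 2)*(u^3 - 6*u^2 - 7*u + 60) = (u - 2)*(u + 3)*(u^2 - 9*u + 20) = (u - 5)*(u - 2)*(u + 3)*(u - 4)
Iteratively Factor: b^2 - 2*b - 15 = (b - 5)*(b + 3)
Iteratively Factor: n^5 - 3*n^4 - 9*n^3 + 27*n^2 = (n)*(n^4 - 3*n^3 - 9*n^2 + 27*n) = n*(n - 3)*(n^3 - 9*n) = n*(n - 3)^2*(n^2 + 3*n) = n^2*(n - 3)^2*(n + 3)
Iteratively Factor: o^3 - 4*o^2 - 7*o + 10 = (o - 5)*(o^2 + o - 2) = (o - 5)*(o + 2)*(o - 1)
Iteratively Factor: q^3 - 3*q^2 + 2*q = (q)*(q^2 - 3*q + 2) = q*(q - 2)*(q - 1)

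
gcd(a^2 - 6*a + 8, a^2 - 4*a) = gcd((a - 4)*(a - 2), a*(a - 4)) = a - 4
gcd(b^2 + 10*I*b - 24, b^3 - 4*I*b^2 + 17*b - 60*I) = b + 4*I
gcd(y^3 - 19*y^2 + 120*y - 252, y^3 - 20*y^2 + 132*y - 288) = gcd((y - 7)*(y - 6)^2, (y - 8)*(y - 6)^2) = y^2 - 12*y + 36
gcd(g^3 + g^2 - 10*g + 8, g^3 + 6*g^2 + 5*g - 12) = g^2 + 3*g - 4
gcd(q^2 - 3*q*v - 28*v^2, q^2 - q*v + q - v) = 1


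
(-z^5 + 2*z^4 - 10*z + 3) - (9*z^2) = -z^5 + 2*z^4 - 9*z^2 - 10*z + 3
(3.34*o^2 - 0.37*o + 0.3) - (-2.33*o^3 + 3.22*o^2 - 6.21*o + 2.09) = 2.33*o^3 + 0.12*o^2 + 5.84*o - 1.79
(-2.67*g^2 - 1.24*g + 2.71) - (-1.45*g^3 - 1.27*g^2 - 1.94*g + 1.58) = 1.45*g^3 - 1.4*g^2 + 0.7*g + 1.13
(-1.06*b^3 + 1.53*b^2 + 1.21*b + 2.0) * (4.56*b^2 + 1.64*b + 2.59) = -4.8336*b^5 + 5.2384*b^4 + 5.2814*b^3 + 15.0671*b^2 + 6.4139*b + 5.18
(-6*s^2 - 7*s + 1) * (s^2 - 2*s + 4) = -6*s^4 + 5*s^3 - 9*s^2 - 30*s + 4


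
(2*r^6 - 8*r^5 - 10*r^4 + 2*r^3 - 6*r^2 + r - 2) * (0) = 0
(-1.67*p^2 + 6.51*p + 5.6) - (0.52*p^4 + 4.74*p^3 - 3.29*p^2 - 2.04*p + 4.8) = -0.52*p^4 - 4.74*p^3 + 1.62*p^2 + 8.55*p + 0.8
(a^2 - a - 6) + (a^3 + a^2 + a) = a^3 + 2*a^2 - 6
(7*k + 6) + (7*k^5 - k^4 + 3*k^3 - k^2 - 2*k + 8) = 7*k^5 - k^4 + 3*k^3 - k^2 + 5*k + 14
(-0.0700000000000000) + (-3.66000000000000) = -3.73000000000000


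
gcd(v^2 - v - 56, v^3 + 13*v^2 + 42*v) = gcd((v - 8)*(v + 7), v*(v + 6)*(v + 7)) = v + 7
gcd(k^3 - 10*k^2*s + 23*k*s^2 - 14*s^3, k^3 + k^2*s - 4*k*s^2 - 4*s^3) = -k + 2*s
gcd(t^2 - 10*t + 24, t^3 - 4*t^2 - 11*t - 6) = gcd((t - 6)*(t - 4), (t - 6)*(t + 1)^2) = t - 6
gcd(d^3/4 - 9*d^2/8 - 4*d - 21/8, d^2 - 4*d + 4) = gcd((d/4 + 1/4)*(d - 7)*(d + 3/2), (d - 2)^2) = 1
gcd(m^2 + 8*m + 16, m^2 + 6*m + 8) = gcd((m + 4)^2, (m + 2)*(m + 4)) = m + 4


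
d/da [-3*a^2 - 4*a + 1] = -6*a - 4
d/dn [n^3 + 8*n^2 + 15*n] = 3*n^2 + 16*n + 15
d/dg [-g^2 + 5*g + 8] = 5 - 2*g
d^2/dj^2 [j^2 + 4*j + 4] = 2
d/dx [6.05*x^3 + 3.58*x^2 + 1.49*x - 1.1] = 18.15*x^2 + 7.16*x + 1.49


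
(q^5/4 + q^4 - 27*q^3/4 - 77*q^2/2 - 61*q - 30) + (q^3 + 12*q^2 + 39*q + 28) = q^5/4 + q^4 - 23*q^3/4 - 53*q^2/2 - 22*q - 2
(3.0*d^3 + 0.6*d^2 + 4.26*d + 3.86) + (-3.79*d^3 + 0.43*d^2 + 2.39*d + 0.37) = -0.79*d^3 + 1.03*d^2 + 6.65*d + 4.23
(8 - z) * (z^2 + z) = -z^3 + 7*z^2 + 8*z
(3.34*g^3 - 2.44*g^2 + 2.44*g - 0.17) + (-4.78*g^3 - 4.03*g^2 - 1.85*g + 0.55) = -1.44*g^3 - 6.47*g^2 + 0.59*g + 0.38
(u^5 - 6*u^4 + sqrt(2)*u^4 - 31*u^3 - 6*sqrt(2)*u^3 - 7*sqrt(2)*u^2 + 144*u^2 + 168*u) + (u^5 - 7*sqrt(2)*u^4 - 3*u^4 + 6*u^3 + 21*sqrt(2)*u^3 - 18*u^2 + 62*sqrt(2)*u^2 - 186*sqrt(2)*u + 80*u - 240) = 2*u^5 - 9*u^4 - 6*sqrt(2)*u^4 - 25*u^3 + 15*sqrt(2)*u^3 + 55*sqrt(2)*u^2 + 126*u^2 - 186*sqrt(2)*u + 248*u - 240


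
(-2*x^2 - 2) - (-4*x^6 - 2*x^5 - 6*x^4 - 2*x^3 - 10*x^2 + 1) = 4*x^6 + 2*x^5 + 6*x^4 + 2*x^3 + 8*x^2 - 3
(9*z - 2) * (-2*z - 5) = -18*z^2 - 41*z + 10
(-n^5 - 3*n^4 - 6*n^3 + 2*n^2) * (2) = -2*n^5 - 6*n^4 - 12*n^3 + 4*n^2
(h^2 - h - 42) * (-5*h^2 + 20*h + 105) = -5*h^4 + 25*h^3 + 295*h^2 - 945*h - 4410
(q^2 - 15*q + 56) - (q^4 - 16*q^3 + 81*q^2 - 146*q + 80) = -q^4 + 16*q^3 - 80*q^2 + 131*q - 24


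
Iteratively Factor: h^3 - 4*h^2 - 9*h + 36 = (h + 3)*(h^2 - 7*h + 12) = (h - 3)*(h + 3)*(h - 4)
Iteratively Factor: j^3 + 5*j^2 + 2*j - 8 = (j + 4)*(j^2 + j - 2) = (j + 2)*(j + 4)*(j - 1)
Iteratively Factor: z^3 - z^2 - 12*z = (z - 4)*(z^2 + 3*z) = z*(z - 4)*(z + 3)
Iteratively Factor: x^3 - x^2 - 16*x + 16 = (x - 4)*(x^2 + 3*x - 4) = (x - 4)*(x + 4)*(x - 1)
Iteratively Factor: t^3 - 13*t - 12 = (t + 1)*(t^2 - t - 12) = (t + 1)*(t + 3)*(t - 4)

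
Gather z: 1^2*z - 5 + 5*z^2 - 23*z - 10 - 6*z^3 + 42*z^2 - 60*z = -6*z^3 + 47*z^2 - 82*z - 15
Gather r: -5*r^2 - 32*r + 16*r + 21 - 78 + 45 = -5*r^2 - 16*r - 12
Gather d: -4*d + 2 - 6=-4*d - 4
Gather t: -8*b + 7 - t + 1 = -8*b - t + 8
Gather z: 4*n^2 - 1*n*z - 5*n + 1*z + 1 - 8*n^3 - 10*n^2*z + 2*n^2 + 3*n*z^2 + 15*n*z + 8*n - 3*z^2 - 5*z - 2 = -8*n^3 + 6*n^2 + 3*n + z^2*(3*n - 3) + z*(-10*n^2 + 14*n - 4) - 1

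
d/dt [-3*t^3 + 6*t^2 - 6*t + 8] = -9*t^2 + 12*t - 6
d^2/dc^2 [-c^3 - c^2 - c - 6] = -6*c - 2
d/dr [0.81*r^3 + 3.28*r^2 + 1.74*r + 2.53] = 2.43*r^2 + 6.56*r + 1.74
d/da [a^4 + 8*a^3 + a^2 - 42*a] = 4*a^3 + 24*a^2 + 2*a - 42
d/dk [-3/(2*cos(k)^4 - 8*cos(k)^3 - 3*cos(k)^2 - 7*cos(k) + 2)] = 3*(12*cos(2*k) - 2*cos(3*k) + 19)*sin(k)/(-2*cos(k)^4 + 8*cos(k)^3 + 3*cos(k)^2 + 7*cos(k) - 2)^2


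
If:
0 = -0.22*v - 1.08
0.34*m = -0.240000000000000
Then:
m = -0.71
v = -4.91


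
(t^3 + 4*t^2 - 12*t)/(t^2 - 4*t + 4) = t*(t + 6)/(t - 2)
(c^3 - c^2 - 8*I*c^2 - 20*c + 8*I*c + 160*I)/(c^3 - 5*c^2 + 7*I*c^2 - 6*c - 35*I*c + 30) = (c^2 + c*(4 - 8*I) - 32*I)/(c^2 + 7*I*c - 6)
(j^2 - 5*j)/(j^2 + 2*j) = (j - 5)/(j + 2)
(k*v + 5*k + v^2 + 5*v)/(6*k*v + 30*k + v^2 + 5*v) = (k + v)/(6*k + v)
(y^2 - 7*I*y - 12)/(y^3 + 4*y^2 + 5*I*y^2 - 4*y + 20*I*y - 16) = (y^2 - 7*I*y - 12)/(y^3 + y^2*(4 + 5*I) + y*(-4 + 20*I) - 16)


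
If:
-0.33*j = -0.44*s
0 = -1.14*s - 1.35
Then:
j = -1.58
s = -1.18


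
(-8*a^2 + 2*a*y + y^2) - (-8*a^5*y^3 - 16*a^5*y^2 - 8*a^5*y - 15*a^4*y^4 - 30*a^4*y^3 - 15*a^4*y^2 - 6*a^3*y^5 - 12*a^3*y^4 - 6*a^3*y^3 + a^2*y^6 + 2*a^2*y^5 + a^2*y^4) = 8*a^5*y^3 + 16*a^5*y^2 + 8*a^5*y + 15*a^4*y^4 + 30*a^4*y^3 + 15*a^4*y^2 + 6*a^3*y^5 + 12*a^3*y^4 + 6*a^3*y^3 - a^2*y^6 - 2*a^2*y^5 - a^2*y^4 - 8*a^2 + 2*a*y + y^2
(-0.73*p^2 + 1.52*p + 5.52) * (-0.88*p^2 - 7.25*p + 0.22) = 0.6424*p^4 + 3.9549*p^3 - 16.0382*p^2 - 39.6856*p + 1.2144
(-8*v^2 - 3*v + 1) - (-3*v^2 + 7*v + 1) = -5*v^2 - 10*v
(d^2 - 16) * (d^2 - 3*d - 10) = d^4 - 3*d^3 - 26*d^2 + 48*d + 160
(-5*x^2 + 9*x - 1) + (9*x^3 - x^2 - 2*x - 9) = 9*x^3 - 6*x^2 + 7*x - 10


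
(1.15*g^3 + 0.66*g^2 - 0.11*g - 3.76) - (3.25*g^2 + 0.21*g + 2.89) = 1.15*g^3 - 2.59*g^2 - 0.32*g - 6.65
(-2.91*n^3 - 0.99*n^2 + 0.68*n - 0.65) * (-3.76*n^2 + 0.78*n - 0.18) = 10.9416*n^5 + 1.4526*n^4 - 2.8052*n^3 + 3.1526*n^2 - 0.6294*n + 0.117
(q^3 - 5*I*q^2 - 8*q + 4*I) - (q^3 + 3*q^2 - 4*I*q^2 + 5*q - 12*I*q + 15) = -3*q^2 - I*q^2 - 13*q + 12*I*q - 15 + 4*I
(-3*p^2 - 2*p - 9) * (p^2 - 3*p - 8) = -3*p^4 + 7*p^3 + 21*p^2 + 43*p + 72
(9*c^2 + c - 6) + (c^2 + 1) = 10*c^2 + c - 5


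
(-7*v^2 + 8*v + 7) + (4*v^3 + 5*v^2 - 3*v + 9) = 4*v^3 - 2*v^2 + 5*v + 16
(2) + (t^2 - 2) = t^2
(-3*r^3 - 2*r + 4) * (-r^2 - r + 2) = 3*r^5 + 3*r^4 - 4*r^3 - 2*r^2 - 8*r + 8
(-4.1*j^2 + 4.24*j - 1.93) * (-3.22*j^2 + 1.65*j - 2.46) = 13.202*j^4 - 20.4178*j^3 + 23.2966*j^2 - 13.6149*j + 4.7478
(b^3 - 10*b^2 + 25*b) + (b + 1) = b^3 - 10*b^2 + 26*b + 1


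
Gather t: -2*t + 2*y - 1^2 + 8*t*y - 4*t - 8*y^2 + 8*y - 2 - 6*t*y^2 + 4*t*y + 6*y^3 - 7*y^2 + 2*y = t*(-6*y^2 + 12*y - 6) + 6*y^3 - 15*y^2 + 12*y - 3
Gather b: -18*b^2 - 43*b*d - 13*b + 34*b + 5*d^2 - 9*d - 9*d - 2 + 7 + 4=-18*b^2 + b*(21 - 43*d) + 5*d^2 - 18*d + 9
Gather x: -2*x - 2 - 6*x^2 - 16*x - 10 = -6*x^2 - 18*x - 12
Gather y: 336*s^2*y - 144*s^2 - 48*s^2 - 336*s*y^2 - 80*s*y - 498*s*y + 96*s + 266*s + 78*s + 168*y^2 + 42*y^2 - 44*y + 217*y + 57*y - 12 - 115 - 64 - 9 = -192*s^2 + 440*s + y^2*(210 - 336*s) + y*(336*s^2 - 578*s + 230) - 200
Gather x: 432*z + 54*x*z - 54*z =54*x*z + 378*z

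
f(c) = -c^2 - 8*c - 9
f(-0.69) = -3.96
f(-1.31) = -0.24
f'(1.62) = -11.24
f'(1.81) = -11.62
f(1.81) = -26.76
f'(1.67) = -11.34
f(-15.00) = -114.00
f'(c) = -2*c - 8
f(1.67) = -25.15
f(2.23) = -31.81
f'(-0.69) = -6.62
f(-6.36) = 1.43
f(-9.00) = -18.00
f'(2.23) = -12.46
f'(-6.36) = 4.72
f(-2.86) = 5.70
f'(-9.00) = 10.00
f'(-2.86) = -2.28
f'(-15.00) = 22.00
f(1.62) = -24.58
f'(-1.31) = -5.38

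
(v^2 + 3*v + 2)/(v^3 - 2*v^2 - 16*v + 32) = (v^2 + 3*v + 2)/(v^3 - 2*v^2 - 16*v + 32)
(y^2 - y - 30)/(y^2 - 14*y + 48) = (y + 5)/(y - 8)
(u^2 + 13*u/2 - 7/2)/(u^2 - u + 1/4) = 2*(u + 7)/(2*u - 1)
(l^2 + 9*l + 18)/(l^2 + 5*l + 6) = (l + 6)/(l + 2)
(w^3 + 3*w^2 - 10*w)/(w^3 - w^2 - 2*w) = (w + 5)/(w + 1)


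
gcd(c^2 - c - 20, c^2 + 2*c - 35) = c - 5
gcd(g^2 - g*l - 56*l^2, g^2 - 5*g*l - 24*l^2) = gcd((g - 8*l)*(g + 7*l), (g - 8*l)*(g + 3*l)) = g - 8*l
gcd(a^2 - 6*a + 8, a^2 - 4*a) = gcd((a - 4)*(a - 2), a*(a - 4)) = a - 4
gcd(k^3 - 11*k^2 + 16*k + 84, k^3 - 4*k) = k + 2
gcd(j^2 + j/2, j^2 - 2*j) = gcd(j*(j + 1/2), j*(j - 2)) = j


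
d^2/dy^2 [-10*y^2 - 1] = -20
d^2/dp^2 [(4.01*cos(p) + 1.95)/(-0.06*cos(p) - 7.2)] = 0.00267918381344307*(5.20417042793042e-18*cos(p)^3 - 1.7253*cos(p)^2 + 207.036*cos(p) + 3.4506)/(0.00833333333333333*cos(p) + 1.0)^3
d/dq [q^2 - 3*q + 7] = 2*q - 3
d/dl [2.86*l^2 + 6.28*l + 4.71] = 5.72*l + 6.28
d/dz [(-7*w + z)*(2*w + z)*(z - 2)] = -14*w^2 - 10*w*z + 10*w + 3*z^2 - 4*z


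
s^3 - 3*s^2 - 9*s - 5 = (s - 5)*(s + 1)^2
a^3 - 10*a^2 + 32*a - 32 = (a - 4)^2*(a - 2)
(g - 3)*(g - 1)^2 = g^3 - 5*g^2 + 7*g - 3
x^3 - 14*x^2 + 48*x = x*(x - 8)*(x - 6)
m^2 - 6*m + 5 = (m - 5)*(m - 1)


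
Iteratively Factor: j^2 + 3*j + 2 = (j + 2)*(j + 1)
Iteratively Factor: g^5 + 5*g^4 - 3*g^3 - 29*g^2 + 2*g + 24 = (g + 4)*(g^4 + g^3 - 7*g^2 - g + 6) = (g + 3)*(g + 4)*(g^3 - 2*g^2 - g + 2) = (g + 1)*(g + 3)*(g + 4)*(g^2 - 3*g + 2) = (g - 2)*(g + 1)*(g + 3)*(g + 4)*(g - 1)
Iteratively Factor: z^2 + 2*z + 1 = (z + 1)*(z + 1)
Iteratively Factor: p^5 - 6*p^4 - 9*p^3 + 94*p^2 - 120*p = (p)*(p^4 - 6*p^3 - 9*p^2 + 94*p - 120) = p*(p - 3)*(p^3 - 3*p^2 - 18*p + 40) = p*(p - 3)*(p + 4)*(p^2 - 7*p + 10) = p*(p - 5)*(p - 3)*(p + 4)*(p - 2)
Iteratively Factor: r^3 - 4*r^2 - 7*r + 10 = (r - 5)*(r^2 + r - 2) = (r - 5)*(r + 2)*(r - 1)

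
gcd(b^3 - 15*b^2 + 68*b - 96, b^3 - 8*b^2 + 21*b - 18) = b - 3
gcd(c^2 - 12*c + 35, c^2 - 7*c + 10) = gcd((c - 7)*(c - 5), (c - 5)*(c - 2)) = c - 5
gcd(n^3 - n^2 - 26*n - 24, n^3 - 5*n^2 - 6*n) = n^2 - 5*n - 6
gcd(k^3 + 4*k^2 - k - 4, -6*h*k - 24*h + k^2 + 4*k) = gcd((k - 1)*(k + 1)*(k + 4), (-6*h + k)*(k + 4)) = k + 4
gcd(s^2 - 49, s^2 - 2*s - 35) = s - 7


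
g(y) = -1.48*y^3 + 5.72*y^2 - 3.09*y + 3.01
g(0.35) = 2.57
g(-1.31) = 20.20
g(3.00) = 5.26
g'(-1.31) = -25.70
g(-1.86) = 38.07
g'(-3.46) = -95.83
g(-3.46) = 143.48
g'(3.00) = -8.73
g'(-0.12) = -4.53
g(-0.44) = 5.60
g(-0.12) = 3.47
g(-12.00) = 3421.21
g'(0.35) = 0.37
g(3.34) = 1.36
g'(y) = -4.44*y^2 + 11.44*y - 3.09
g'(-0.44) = -8.98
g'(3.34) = -14.41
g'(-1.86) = -39.73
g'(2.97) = -8.28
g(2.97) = 5.52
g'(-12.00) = -779.73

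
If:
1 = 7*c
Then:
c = 1/7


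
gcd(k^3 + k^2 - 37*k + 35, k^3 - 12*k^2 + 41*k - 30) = k^2 - 6*k + 5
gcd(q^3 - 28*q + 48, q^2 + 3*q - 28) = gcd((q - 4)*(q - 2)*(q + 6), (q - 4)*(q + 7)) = q - 4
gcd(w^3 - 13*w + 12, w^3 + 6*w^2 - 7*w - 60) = w^2 + w - 12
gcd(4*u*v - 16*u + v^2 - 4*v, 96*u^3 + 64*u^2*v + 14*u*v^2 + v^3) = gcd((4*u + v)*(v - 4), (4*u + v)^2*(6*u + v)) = 4*u + v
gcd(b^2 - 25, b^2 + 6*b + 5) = b + 5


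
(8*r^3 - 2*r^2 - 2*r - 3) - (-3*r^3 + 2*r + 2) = 11*r^3 - 2*r^2 - 4*r - 5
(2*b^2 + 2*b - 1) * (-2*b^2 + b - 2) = -4*b^4 - 2*b^3 - 5*b + 2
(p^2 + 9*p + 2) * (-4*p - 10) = -4*p^3 - 46*p^2 - 98*p - 20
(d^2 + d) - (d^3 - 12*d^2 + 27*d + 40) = -d^3 + 13*d^2 - 26*d - 40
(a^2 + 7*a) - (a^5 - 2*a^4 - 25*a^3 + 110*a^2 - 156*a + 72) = -a^5 + 2*a^4 + 25*a^3 - 109*a^2 + 163*a - 72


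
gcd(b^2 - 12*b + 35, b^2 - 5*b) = b - 5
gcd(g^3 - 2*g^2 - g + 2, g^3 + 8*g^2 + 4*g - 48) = g - 2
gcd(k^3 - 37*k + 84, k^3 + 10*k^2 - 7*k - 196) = k^2 + 3*k - 28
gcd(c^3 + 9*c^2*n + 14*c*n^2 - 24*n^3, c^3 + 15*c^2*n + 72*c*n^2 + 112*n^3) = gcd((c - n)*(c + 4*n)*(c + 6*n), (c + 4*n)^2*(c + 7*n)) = c + 4*n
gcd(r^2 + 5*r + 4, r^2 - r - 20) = r + 4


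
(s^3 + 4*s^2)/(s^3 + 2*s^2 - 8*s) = s/(s - 2)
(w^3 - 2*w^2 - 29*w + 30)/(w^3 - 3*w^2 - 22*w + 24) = (w + 5)/(w + 4)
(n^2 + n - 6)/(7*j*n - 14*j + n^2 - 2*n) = (n + 3)/(7*j + n)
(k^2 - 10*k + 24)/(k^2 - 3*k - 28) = (-k^2 + 10*k - 24)/(-k^2 + 3*k + 28)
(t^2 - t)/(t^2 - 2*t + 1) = t/(t - 1)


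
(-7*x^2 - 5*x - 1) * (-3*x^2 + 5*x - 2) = 21*x^4 - 20*x^3 - 8*x^2 + 5*x + 2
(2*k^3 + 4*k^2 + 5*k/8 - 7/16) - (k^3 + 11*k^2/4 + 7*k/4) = k^3 + 5*k^2/4 - 9*k/8 - 7/16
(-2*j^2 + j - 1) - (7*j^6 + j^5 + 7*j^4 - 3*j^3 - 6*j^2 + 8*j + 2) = -7*j^6 - j^5 - 7*j^4 + 3*j^3 + 4*j^2 - 7*j - 3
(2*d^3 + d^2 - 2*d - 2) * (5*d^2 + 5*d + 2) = 10*d^5 + 15*d^4 - d^3 - 18*d^2 - 14*d - 4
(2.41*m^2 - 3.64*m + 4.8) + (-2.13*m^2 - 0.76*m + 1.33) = 0.28*m^2 - 4.4*m + 6.13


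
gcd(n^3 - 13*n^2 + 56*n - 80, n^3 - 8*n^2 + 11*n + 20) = n^2 - 9*n + 20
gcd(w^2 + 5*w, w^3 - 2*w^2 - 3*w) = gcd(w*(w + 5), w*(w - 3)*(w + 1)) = w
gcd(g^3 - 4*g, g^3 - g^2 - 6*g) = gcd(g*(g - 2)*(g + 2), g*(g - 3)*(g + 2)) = g^2 + 2*g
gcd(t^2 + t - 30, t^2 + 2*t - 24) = t + 6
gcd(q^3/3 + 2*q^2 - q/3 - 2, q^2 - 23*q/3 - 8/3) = 1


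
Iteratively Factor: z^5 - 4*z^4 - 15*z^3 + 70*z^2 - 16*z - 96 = (z + 4)*(z^4 - 8*z^3 + 17*z^2 + 2*z - 24) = (z - 3)*(z + 4)*(z^3 - 5*z^2 + 2*z + 8) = (z - 4)*(z - 3)*(z + 4)*(z^2 - z - 2) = (z - 4)*(z - 3)*(z + 1)*(z + 4)*(z - 2)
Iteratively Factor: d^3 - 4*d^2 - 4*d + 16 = (d + 2)*(d^2 - 6*d + 8) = (d - 2)*(d + 2)*(d - 4)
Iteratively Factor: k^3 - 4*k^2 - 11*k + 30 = (k - 5)*(k^2 + k - 6) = (k - 5)*(k + 3)*(k - 2)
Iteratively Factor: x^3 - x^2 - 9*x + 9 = (x + 3)*(x^2 - 4*x + 3) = (x - 3)*(x + 3)*(x - 1)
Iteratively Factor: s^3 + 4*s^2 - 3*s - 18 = (s + 3)*(s^2 + s - 6) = (s - 2)*(s + 3)*(s + 3)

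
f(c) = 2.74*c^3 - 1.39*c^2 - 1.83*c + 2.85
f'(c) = 8.22*c^2 - 2.78*c - 1.83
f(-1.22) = -1.96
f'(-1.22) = 13.80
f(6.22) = 597.05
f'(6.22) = 298.90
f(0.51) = 1.92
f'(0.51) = -1.11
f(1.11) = 2.85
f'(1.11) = 5.21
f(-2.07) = -23.62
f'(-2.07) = 39.15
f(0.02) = 2.81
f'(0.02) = -1.88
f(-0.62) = 2.80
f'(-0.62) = 3.05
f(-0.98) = 0.73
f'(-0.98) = 8.79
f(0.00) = 2.85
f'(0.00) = -1.83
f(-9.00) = -2090.73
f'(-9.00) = 689.01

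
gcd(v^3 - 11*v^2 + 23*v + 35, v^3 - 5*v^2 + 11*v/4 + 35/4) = v + 1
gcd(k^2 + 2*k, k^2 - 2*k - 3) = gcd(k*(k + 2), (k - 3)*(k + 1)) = 1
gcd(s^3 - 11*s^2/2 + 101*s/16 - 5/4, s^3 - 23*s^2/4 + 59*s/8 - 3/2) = s^2 - 17*s/4 + 1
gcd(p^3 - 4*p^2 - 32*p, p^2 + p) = p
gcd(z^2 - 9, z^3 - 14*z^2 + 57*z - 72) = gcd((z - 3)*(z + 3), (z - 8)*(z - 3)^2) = z - 3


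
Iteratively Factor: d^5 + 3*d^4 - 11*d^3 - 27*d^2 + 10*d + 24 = (d - 3)*(d^4 + 6*d^3 + 7*d^2 - 6*d - 8) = (d - 3)*(d + 1)*(d^3 + 5*d^2 + 2*d - 8) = (d - 3)*(d + 1)*(d + 4)*(d^2 + d - 2) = (d - 3)*(d - 1)*(d + 1)*(d + 4)*(d + 2)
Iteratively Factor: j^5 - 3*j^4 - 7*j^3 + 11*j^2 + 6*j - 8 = (j - 4)*(j^4 + j^3 - 3*j^2 - j + 2) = (j - 4)*(j + 2)*(j^3 - j^2 - j + 1) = (j - 4)*(j - 1)*(j + 2)*(j^2 - 1) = (j - 4)*(j - 1)*(j + 1)*(j + 2)*(j - 1)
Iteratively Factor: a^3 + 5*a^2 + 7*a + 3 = (a + 1)*(a^2 + 4*a + 3) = (a + 1)^2*(a + 3)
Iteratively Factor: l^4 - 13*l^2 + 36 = (l - 2)*(l^3 + 2*l^2 - 9*l - 18) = (l - 2)*(l + 3)*(l^2 - l - 6) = (l - 2)*(l + 2)*(l + 3)*(l - 3)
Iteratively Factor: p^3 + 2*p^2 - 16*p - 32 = (p + 2)*(p^2 - 16) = (p - 4)*(p + 2)*(p + 4)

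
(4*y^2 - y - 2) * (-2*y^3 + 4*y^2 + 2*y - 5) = -8*y^5 + 18*y^4 + 8*y^3 - 30*y^2 + y + 10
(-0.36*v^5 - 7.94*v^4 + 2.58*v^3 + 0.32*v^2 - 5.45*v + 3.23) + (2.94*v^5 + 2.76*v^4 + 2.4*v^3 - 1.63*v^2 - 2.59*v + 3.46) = 2.58*v^5 - 5.18*v^4 + 4.98*v^3 - 1.31*v^2 - 8.04*v + 6.69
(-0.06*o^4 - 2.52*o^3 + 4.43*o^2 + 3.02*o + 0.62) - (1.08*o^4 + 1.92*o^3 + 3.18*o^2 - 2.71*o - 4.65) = -1.14*o^4 - 4.44*o^3 + 1.25*o^2 + 5.73*o + 5.27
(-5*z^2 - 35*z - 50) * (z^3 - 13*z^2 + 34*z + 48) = -5*z^5 + 30*z^4 + 235*z^3 - 780*z^2 - 3380*z - 2400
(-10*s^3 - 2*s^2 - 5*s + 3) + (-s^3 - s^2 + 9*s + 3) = -11*s^3 - 3*s^2 + 4*s + 6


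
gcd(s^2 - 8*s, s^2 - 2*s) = s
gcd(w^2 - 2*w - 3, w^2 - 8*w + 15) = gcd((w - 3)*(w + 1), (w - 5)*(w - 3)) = w - 3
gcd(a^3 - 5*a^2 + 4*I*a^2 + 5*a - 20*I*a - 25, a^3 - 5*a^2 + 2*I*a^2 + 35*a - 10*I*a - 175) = a - 5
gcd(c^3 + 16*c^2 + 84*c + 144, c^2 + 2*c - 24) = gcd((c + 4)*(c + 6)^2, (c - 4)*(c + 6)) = c + 6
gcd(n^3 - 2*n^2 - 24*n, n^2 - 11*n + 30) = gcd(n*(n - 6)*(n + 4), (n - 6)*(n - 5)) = n - 6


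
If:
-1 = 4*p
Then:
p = -1/4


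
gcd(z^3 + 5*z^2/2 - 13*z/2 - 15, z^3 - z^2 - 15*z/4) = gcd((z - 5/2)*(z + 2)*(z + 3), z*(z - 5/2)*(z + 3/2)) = z - 5/2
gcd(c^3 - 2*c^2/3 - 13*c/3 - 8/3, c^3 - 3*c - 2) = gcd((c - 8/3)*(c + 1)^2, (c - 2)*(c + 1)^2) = c^2 + 2*c + 1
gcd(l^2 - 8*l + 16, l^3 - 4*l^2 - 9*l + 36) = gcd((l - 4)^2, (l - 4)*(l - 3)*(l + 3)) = l - 4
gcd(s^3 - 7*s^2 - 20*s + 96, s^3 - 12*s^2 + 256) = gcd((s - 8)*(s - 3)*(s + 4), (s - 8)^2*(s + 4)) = s^2 - 4*s - 32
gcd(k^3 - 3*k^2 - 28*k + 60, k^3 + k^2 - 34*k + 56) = k - 2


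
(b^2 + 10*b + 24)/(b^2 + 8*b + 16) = (b + 6)/(b + 4)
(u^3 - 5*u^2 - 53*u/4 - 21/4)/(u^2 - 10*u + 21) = (u^2 + 2*u + 3/4)/(u - 3)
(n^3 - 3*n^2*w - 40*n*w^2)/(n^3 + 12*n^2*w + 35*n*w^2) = (n - 8*w)/(n + 7*w)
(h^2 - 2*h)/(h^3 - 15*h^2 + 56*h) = (h - 2)/(h^2 - 15*h + 56)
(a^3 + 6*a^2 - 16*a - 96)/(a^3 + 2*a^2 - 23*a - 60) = (a^2 + 2*a - 24)/(a^2 - 2*a - 15)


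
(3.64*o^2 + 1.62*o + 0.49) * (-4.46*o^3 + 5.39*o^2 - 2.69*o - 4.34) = -16.2344*o^5 + 12.3944*o^4 - 3.2452*o^3 - 17.5143*o^2 - 8.3489*o - 2.1266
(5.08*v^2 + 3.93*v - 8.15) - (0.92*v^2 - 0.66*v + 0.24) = 4.16*v^2 + 4.59*v - 8.39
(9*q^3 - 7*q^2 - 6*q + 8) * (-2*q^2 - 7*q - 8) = -18*q^5 - 49*q^4 - 11*q^3 + 82*q^2 - 8*q - 64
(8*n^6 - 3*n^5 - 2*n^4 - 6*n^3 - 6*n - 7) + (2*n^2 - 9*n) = 8*n^6 - 3*n^5 - 2*n^4 - 6*n^3 + 2*n^2 - 15*n - 7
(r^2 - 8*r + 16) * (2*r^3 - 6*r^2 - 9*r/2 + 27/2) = 2*r^5 - 22*r^4 + 151*r^3/2 - 93*r^2/2 - 180*r + 216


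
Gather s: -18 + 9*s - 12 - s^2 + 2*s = -s^2 + 11*s - 30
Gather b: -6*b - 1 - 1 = -6*b - 2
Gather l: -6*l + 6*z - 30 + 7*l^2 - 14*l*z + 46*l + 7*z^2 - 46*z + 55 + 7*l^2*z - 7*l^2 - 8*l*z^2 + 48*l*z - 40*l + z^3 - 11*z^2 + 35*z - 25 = 7*l^2*z + l*(-8*z^2 + 34*z) + z^3 - 4*z^2 - 5*z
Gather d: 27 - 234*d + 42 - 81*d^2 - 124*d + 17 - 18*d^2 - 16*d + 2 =-99*d^2 - 374*d + 88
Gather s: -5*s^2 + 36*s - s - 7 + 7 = -5*s^2 + 35*s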